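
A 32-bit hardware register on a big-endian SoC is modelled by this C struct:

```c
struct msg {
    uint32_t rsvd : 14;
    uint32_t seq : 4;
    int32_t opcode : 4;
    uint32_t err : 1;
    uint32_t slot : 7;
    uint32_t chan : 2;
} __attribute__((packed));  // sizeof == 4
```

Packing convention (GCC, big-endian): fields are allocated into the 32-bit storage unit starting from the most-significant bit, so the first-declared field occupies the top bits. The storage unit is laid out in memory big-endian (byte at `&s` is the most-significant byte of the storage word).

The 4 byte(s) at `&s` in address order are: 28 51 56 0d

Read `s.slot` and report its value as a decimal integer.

[0]=0x28 [1]=0x51 [2]=0x56 [3]=0x0d (big-endian) → word 0x2851560d
rsvd:14 @ bit 18 → (0x2851560d>>18)&0x3fff = 0xa14
seq:4 @ bit 14 → (0x2851560d>>14)&0xf = 0x5
opcode:4 @ bit 10 → (0x2851560d>>10)&0xf = 0x5
err:1 @ bit 9 → (0x2851560d>>9)&0x1 = 0x1
slot:7 @ bit 2 → (0x2851560d>>2)&0x7f = 0x3  ←
chan:2 @ bit 0 → (0x2851560d>>0)&0x3 = 0x1

3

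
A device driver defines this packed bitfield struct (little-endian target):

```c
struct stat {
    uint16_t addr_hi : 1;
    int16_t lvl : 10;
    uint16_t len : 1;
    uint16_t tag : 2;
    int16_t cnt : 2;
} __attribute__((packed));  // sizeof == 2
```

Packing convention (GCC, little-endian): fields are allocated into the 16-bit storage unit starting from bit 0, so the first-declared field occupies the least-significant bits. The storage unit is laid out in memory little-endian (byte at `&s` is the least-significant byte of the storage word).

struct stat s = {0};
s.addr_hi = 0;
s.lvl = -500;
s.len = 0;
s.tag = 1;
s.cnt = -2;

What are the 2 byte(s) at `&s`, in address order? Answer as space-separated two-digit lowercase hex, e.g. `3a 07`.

addr_hi:1 = 0 → 0x0 << 0 → word 0x0000
lvl:10 = -500 → 0x20c << 1 → word 0x0418
len:1 = 0 → 0x0 << 11 → word 0x0418
tag:2 = 1 → 0x1 << 12 → word 0x1418
cnt:2 = -2 → 0x2 << 14 → word 0x9418
word = 0x9418 → little-endian bytes:
  [0]=0x18  [1]=0x94

18 94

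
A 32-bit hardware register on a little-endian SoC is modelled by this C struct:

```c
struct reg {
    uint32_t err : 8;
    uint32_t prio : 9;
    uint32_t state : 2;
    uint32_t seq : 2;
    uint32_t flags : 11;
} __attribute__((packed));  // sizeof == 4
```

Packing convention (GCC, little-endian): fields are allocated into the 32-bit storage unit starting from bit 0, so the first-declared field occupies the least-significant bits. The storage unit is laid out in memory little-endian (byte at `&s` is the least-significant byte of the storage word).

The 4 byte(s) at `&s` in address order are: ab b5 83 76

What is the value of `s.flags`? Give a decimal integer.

[0]=0xab [1]=0xb5 [2]=0x83 [3]=0x76 (little-endian) → word 0x7683b5ab
err:8 @ bit 0 → (0x7683b5ab>>0)&0xff = 0xab
prio:9 @ bit 8 → (0x7683b5ab>>8)&0x1ff = 0x1b5
state:2 @ bit 17 → (0x7683b5ab>>17)&0x3 = 0x1
seq:2 @ bit 19 → (0x7683b5ab>>19)&0x3 = 0x0
flags:11 @ bit 21 → (0x7683b5ab>>21)&0x7ff = 0x3b4  ←

948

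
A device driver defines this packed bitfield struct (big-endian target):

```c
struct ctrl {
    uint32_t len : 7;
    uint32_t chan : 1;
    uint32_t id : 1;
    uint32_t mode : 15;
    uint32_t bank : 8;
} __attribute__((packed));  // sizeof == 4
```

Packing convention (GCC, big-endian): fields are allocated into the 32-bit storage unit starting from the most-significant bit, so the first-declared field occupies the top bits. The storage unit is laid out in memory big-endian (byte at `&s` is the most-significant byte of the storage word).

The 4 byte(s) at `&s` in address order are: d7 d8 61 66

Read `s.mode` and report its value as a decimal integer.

[0]=0xd7 [1]=0xd8 [2]=0x61 [3]=0x66 (big-endian) → word 0xd7d86166
len [25+:7] = (word>>25) & 0x7f = 107
chan [24+:1] = (word>>24) & 0x1 = 1
id [23+:1] = (word>>23) & 0x1 = 1
mode [8+:15] = (word>>8) & 0x7fff = 22625  ←
bank [0+:8] = (word>>0) & 0xff = 102

22625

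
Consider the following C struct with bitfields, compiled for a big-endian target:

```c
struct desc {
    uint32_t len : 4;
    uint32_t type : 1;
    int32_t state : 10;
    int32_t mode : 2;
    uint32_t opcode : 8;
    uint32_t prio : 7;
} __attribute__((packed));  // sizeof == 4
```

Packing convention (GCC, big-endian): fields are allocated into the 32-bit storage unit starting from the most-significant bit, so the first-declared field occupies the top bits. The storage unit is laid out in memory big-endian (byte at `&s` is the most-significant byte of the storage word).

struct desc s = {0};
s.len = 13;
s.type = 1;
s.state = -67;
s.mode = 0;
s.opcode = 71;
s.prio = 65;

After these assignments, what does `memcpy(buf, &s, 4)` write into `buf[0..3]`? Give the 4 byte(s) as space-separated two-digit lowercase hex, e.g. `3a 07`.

len (4b) val=13 bits=0xd at bit 28: 0xd0000000
type (1b) val=1 bits=0x1 at bit 27: 0xd8000000
state (10b) val=-67 bits=0x3bd at bit 17: 0xdf7a0000
mode (2b) val=0 bits=0x0 at bit 15: 0xdf7a0000
opcode (8b) val=71 bits=0x47 at bit 7: 0xdf7a2380
prio (7b) val=65 bits=0x41 at bit 0: 0xdf7a23c1
word = 0xdf7a23c1 → big-endian bytes:
  [0]=0xdf  [1]=0x7a  [2]=0x23  [3]=0xc1

df 7a 23 c1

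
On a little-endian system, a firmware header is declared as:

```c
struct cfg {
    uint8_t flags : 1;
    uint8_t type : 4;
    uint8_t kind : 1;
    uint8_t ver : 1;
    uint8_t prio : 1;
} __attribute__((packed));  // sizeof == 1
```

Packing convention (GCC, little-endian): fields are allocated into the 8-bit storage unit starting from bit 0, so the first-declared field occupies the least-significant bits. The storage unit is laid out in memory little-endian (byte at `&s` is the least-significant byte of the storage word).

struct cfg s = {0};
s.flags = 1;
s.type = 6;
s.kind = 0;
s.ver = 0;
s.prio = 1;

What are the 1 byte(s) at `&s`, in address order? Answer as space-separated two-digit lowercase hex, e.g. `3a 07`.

[0+:1] flags=1 & 0x1 = 0x1; word=0x01
[1+:4] type=6 & 0xf = 0x6; word=0x0d
[5+:1] kind=0 & 0x1 = 0x0; word=0x0d
[6+:1] ver=0 & 0x1 = 0x0; word=0x0d
[7+:1] prio=1 & 0x1 = 0x1; word=0x8d
word = 0x8d → little-endian bytes:
  [0]=0x8d

8d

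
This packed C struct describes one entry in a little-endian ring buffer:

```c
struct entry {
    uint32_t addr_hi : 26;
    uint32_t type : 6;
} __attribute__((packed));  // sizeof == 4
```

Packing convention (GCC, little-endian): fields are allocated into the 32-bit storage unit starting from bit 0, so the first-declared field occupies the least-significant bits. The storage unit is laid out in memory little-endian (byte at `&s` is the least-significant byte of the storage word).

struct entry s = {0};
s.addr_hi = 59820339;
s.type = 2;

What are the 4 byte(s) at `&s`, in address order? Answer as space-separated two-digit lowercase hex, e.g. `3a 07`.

33 c9 90 0b

[0+:26] addr_hi=59820339 & 0x3ffffff = 0x390c933; word=0x0390c933
[26+:6] type=2 & 0x3f = 0x2; word=0x0b90c933
word = 0x0b90c933 → little-endian bytes:
  [0]=0x33  [1]=0xc9  [2]=0x90  [3]=0x0b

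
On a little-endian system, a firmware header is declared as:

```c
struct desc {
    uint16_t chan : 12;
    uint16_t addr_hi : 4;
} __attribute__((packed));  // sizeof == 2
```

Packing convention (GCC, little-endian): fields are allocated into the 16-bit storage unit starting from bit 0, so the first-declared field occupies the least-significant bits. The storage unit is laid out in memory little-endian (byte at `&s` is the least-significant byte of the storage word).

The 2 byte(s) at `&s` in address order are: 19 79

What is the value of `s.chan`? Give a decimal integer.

[0]=0x19 [1]=0x79 (little-endian) → word 0x7919
chan:12 @ bit 0 → (0x7919>>0)&0xfff = 0x919  ←
addr_hi:4 @ bit 12 → (0x7919>>12)&0xf = 0x7

2329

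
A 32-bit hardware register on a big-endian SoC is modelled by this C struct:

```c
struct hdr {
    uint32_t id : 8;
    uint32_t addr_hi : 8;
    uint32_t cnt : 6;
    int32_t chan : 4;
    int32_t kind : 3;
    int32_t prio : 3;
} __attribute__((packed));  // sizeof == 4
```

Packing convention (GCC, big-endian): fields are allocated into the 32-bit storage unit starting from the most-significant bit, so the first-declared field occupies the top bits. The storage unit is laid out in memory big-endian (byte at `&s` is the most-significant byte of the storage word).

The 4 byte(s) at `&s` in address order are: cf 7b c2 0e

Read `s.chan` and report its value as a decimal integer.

-8

[0]=0xcf [1]=0x7b [2]=0xc2 [3]=0x0e (big-endian) → word 0xcf7bc20e
id [24+:8] = (word>>24) & 0xff = 207
addr_hi [16+:8] = (word>>16) & 0xff = 123
cnt [10+:6] = (word>>10) & 0x3f = 48
chan [6+:4] = (word>>6) & 0xf = 8  ←
kind [3+:3] = (word>>3) & 0x7 = 1
prio [0+:3] = (word>>0) & 0x7 = 6
chan signed 4b, MSB=1: 8 - 16 = -8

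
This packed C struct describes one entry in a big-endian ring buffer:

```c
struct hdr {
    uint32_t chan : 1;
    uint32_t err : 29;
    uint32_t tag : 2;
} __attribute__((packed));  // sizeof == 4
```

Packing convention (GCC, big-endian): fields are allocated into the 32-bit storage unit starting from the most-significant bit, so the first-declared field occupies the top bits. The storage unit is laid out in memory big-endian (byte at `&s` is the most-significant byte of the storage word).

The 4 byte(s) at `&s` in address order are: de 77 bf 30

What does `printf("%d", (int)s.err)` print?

396226508

[0]=0xde [1]=0x77 [2]=0xbf [3]=0x30 (big-endian) → word 0xde77bf30
chan:1 @ bit 31 → (0xde77bf30>>31)&0x1 = 0x1
err:29 @ bit 2 → (0xde77bf30>>2)&0x1fffffff = 0x179defcc  ←
tag:2 @ bit 0 → (0xde77bf30>>0)&0x3 = 0x0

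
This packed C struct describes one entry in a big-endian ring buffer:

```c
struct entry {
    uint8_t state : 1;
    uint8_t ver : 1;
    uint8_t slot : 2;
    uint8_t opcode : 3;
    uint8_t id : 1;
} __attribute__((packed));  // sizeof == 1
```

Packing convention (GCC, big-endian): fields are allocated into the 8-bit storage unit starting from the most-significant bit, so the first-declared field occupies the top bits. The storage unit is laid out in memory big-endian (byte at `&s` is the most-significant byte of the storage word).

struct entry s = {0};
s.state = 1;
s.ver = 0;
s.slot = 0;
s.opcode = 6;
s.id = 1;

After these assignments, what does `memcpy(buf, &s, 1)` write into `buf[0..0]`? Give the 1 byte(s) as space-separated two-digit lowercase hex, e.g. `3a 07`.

8d

state:1 = 1 → 0x1 << 7 → word 0x80
ver:1 = 0 → 0x0 << 6 → word 0x80
slot:2 = 0 → 0x0 << 4 → word 0x80
opcode:3 = 6 → 0x6 << 1 → word 0x8c
id:1 = 1 → 0x1 << 0 → word 0x8d
word = 0x8d → big-endian bytes:
  [0]=0x8d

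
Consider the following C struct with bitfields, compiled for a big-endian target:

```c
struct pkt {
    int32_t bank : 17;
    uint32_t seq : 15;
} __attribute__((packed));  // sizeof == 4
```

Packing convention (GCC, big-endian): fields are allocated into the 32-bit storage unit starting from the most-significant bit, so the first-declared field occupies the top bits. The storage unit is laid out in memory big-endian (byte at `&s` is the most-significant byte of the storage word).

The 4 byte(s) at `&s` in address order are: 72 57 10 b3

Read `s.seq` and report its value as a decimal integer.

[0]=0x72 [1]=0x57 [2]=0x10 [3]=0xb3 (big-endian) → word 0x725710b3
bank [15+:17] = (word>>15) & 0x1ffff = 58542
seq [0+:15] = (word>>0) & 0x7fff = 4275  ←

4275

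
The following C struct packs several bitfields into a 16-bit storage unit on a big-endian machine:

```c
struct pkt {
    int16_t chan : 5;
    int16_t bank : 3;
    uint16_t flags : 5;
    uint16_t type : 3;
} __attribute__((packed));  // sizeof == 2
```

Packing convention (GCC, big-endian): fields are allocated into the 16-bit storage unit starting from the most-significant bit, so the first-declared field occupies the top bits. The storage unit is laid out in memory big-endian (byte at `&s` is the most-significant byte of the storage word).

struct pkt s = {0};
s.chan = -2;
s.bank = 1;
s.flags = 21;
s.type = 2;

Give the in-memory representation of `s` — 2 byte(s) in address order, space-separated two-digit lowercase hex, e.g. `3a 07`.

chan (5b) val=-2 bits=0x1e at bit 11: 0xf000
bank (3b) val=1 bits=0x1 at bit 8: 0xf100
flags (5b) val=21 bits=0x15 at bit 3: 0xf1a8
type (3b) val=2 bits=0x2 at bit 0: 0xf1aa
word = 0xf1aa → big-endian bytes:
  [0]=0xf1  [1]=0xaa

f1 aa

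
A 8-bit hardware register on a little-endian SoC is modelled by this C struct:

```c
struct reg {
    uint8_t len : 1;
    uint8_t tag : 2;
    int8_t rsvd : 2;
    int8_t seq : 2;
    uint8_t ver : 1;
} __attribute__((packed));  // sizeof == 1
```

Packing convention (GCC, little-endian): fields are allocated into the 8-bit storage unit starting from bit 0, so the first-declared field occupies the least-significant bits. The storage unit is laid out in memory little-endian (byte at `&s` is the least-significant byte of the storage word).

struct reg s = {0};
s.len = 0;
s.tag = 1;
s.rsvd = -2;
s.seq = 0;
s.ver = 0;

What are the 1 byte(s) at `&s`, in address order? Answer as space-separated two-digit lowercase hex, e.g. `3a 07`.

12

len:1 = 0 → 0x0 << 0 → word 0x00
tag:2 = 1 → 0x1 << 1 → word 0x02
rsvd:2 = -2 → 0x2 << 3 → word 0x12
seq:2 = 0 → 0x0 << 5 → word 0x12
ver:1 = 0 → 0x0 << 7 → word 0x12
word = 0x12 → little-endian bytes:
  [0]=0x12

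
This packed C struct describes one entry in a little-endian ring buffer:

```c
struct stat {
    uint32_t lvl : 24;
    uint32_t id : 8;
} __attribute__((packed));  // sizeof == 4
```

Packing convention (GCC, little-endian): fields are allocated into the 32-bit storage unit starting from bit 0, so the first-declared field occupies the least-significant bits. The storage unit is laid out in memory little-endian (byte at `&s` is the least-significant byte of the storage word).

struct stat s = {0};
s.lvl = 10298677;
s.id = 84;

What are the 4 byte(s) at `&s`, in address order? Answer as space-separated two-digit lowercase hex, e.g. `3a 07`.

35 25 9d 54

lvl (24b) val=10298677 bits=0x9d2535 at bit 0: 0x009d2535
id (8b) val=84 bits=0x54 at bit 24: 0x549d2535
word = 0x549d2535 → little-endian bytes:
  [0]=0x35  [1]=0x25  [2]=0x9d  [3]=0x54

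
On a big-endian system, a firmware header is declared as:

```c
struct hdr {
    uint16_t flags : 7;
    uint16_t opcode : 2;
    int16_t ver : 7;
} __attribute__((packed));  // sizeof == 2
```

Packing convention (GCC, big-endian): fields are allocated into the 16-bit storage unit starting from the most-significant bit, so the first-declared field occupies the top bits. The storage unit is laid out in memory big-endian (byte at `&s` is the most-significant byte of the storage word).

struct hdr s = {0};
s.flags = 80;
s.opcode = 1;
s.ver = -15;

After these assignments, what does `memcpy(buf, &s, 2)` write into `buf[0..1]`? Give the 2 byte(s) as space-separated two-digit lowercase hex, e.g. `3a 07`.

flags:7 = 80 → 0x50 << 9 → word 0xa000
opcode:2 = 1 → 0x1 << 7 → word 0xa080
ver:7 = -15 → 0x71 << 0 → word 0xa0f1
word = 0xa0f1 → big-endian bytes:
  [0]=0xa0  [1]=0xf1

a0 f1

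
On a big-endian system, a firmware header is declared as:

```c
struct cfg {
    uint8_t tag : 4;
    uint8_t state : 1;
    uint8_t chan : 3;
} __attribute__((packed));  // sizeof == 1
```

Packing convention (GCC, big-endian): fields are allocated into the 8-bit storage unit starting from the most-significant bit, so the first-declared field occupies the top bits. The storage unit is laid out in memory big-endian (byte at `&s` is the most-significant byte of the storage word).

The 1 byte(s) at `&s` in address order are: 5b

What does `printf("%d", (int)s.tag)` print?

[0]=0x5b (big-endian) → word 0x5b
tag:4 @ bit 4 → (0x5b>>4)&0xf = 0x5  ←
state:1 @ bit 3 → (0x5b>>3)&0x1 = 0x1
chan:3 @ bit 0 → (0x5b>>0)&0x7 = 0x3

5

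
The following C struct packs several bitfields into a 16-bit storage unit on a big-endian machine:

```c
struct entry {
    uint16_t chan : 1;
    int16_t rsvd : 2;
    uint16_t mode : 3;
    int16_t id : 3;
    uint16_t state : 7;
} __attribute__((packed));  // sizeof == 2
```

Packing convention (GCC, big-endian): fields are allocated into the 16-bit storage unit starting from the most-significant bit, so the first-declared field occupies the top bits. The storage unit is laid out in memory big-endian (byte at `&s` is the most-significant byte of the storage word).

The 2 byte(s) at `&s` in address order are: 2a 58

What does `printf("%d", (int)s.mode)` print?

2

[0]=0x2a [1]=0x58 (big-endian) → word 0x2a58
chan [15+:1] = (word>>15) & 0x1 = 0
rsvd [13+:2] = (word>>13) & 0x3 = 1
mode [10+:3] = (word>>10) & 0x7 = 2  ←
id [7+:3] = (word>>7) & 0x7 = 4
state [0+:7] = (word>>0) & 0x7f = 88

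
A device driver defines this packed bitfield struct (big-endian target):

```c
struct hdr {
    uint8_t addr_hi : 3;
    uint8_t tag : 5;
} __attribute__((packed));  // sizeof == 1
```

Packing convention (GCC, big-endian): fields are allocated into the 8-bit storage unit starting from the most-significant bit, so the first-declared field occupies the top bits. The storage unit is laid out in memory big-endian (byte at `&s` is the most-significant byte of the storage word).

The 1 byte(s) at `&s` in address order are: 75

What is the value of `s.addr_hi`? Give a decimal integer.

3

[0]=0x75 (big-endian) → word 0x75
addr_hi:3 @ bit 5 → (0x75>>5)&0x7 = 0x3  ←
tag:5 @ bit 0 → (0x75>>0)&0x1f = 0x15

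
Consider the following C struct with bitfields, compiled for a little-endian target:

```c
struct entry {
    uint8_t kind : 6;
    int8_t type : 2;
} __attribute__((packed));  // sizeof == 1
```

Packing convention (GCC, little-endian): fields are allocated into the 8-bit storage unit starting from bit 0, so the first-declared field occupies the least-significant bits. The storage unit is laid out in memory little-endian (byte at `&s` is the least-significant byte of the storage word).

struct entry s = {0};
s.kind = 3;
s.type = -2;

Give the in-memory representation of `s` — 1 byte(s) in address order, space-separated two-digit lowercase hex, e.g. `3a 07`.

83

[0+:6] kind=3 & 0x3f = 0x3; word=0x03
[6+:2] type=-2 & 0x3 = 0x2; word=0x83
word = 0x83 → little-endian bytes:
  [0]=0x83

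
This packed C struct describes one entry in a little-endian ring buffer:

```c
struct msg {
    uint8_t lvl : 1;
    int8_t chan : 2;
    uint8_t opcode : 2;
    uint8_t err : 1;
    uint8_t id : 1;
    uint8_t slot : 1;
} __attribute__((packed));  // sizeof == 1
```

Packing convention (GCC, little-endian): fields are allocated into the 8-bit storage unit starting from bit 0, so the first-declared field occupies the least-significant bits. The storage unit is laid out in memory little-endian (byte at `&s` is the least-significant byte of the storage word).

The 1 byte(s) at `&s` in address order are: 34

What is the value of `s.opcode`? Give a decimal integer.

2

[0]=0x34 (little-endian) → word 0x34
lvl:1 @ bit 0 → (0x34>>0)&0x1 = 0x0
chan:2 @ bit 1 → (0x34>>1)&0x3 = 0x2
opcode:2 @ bit 3 → (0x34>>3)&0x3 = 0x2  ←
err:1 @ bit 5 → (0x34>>5)&0x1 = 0x1
id:1 @ bit 6 → (0x34>>6)&0x1 = 0x0
slot:1 @ bit 7 → (0x34>>7)&0x1 = 0x0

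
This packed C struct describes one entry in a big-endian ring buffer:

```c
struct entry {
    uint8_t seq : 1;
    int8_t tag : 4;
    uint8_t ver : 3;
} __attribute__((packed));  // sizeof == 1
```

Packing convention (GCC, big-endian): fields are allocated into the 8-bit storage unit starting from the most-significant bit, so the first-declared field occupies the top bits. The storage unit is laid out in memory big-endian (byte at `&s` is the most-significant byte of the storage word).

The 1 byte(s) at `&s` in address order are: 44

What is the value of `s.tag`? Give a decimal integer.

[0]=0x44 (big-endian) → word 0x44
seq [7+:1] = (word>>7) & 0x1 = 0
tag [3+:4] = (word>>3) & 0xf = 8  ←
ver [0+:3] = (word>>0) & 0x7 = 4
tag signed 4b, MSB=1: 8 - 16 = -8

-8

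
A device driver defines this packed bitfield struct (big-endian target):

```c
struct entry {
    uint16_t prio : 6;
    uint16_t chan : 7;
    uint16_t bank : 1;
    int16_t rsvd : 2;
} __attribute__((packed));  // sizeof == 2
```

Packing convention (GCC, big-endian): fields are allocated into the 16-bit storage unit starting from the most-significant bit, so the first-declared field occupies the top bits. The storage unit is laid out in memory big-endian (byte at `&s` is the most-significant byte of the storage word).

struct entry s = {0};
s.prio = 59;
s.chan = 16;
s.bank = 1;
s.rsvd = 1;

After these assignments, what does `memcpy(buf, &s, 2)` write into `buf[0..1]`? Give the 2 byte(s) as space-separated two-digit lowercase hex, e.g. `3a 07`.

[10+:6] prio=59 & 0x3f = 0x3b; word=0xec00
[3+:7] chan=16 & 0x7f = 0x10; word=0xec80
[2+:1] bank=1 & 0x1 = 0x1; word=0xec84
[0+:2] rsvd=1 & 0x3 = 0x1; word=0xec85
word = 0xec85 → big-endian bytes:
  [0]=0xec  [1]=0x85

ec 85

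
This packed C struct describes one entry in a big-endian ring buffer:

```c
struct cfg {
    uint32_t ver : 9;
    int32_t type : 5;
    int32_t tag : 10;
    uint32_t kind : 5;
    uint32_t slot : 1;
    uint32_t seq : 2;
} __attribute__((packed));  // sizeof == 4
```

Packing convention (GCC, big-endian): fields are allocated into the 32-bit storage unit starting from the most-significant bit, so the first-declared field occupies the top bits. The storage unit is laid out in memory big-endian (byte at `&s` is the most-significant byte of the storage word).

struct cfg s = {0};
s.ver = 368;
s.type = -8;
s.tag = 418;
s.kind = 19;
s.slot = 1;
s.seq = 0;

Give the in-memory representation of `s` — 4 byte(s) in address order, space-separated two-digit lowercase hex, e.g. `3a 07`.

b8 61 a2 9c

ver (9b) val=368 bits=0x170 at bit 23: 0xb8000000
type (5b) val=-8 bits=0x18 at bit 18: 0xb8600000
tag (10b) val=418 bits=0x1a2 at bit 8: 0xb861a200
kind (5b) val=19 bits=0x13 at bit 3: 0xb861a298
slot (1b) val=1 bits=0x1 at bit 2: 0xb861a29c
seq (2b) val=0 bits=0x0 at bit 0: 0xb861a29c
word = 0xb861a29c → big-endian bytes:
  [0]=0xb8  [1]=0x61  [2]=0xa2  [3]=0x9c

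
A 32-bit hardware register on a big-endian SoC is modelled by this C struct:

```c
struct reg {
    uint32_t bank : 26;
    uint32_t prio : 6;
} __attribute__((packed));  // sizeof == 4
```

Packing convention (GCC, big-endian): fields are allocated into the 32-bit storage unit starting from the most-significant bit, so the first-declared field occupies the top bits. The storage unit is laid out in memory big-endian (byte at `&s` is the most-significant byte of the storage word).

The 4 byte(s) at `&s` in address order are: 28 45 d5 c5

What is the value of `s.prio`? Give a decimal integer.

[0]=0x28 [1]=0x45 [2]=0xd5 [3]=0xc5 (big-endian) → word 0x2845d5c5
bank:26 @ bit 6 → (0x2845d5c5>>6)&0x3ffffff = 0xa11757
prio:6 @ bit 0 → (0x2845d5c5>>0)&0x3f = 0x5  ←

5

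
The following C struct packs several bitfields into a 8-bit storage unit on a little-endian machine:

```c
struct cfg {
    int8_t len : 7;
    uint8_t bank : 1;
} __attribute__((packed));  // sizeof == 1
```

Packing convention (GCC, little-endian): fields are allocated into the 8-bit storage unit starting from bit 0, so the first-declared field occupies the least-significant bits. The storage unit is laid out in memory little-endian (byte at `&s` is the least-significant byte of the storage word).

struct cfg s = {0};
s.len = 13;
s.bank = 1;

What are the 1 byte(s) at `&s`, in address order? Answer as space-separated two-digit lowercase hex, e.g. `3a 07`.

8d

len:7 = 13 → 0xd << 0 → word 0x0d
bank:1 = 1 → 0x1 << 7 → word 0x8d
word = 0x8d → little-endian bytes:
  [0]=0x8d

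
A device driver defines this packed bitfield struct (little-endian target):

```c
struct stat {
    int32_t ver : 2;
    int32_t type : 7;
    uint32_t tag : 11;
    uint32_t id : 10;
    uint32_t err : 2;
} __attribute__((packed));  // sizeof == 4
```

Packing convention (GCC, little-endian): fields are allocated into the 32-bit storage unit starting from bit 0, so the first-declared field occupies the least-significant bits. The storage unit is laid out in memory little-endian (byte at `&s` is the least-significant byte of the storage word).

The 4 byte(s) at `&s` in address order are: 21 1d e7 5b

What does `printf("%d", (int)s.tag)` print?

910

[0]=0x21 [1]=0x1d [2]=0xe7 [3]=0x5b (little-endian) → word 0x5be71d21
ver [0+:2] = (word>>0) & 0x3 = 1
type [2+:7] = (word>>2) & 0x7f = 72
tag [9+:11] = (word>>9) & 0x7ff = 910  ←
id [20+:10] = (word>>20) & 0x3ff = 446
err [30+:2] = (word>>30) & 0x3 = 1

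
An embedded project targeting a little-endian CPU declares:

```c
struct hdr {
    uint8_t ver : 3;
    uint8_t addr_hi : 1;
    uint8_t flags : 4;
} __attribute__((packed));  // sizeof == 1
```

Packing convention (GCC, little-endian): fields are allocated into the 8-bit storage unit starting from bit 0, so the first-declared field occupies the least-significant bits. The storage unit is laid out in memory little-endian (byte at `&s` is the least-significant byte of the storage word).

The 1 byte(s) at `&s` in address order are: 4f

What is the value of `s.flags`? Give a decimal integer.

[0]=0x4f (little-endian) → word 0x4f
ver:3 @ bit 0 → (0x4f>>0)&0x7 = 0x7
addr_hi:1 @ bit 3 → (0x4f>>3)&0x1 = 0x1
flags:4 @ bit 4 → (0x4f>>4)&0xf = 0x4  ←

4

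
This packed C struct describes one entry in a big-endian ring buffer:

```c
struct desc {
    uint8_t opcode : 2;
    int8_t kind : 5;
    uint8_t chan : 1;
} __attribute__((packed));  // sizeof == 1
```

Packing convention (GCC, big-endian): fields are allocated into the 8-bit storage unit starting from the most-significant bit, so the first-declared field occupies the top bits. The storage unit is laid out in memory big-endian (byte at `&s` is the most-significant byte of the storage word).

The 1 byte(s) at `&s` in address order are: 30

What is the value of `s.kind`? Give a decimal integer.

-8

[0]=0x30 (big-endian) → word 0x30
opcode [6+:2] = (word>>6) & 0x3 = 0
kind [1+:5] = (word>>1) & 0x1f = 24  ←
chan [0+:1] = (word>>0) & 0x1 = 0
kind signed 5b, MSB=1: 24 - 32 = -8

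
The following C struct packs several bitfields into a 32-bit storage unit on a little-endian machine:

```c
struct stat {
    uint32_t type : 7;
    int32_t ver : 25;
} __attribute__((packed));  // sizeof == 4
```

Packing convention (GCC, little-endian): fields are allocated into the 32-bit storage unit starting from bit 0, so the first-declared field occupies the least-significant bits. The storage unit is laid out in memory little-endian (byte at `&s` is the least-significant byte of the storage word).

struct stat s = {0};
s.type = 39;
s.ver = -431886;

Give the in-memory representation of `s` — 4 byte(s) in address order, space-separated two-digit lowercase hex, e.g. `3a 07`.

type (7b) val=39 bits=0x27 at bit 0: 0x00000027
ver (25b) val=-431886 bits=0x1f968f2 at bit 7: 0xfcb47927
word = 0xfcb47927 → little-endian bytes:
  [0]=0x27  [1]=0x79  [2]=0xb4  [3]=0xfc

27 79 b4 fc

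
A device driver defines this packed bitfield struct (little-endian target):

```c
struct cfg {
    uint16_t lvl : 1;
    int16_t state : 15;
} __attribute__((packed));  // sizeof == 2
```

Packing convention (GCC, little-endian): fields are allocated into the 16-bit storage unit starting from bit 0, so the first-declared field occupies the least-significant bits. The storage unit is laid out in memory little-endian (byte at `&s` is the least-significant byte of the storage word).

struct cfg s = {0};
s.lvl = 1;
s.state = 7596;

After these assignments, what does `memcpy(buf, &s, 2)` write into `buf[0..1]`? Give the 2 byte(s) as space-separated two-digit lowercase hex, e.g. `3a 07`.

59 3b

[0+:1] lvl=1 & 0x1 = 0x1; word=0x0001
[1+:15] state=7596 & 0x7fff = 0x1dac; word=0x3b59
word = 0x3b59 → little-endian bytes:
  [0]=0x59  [1]=0x3b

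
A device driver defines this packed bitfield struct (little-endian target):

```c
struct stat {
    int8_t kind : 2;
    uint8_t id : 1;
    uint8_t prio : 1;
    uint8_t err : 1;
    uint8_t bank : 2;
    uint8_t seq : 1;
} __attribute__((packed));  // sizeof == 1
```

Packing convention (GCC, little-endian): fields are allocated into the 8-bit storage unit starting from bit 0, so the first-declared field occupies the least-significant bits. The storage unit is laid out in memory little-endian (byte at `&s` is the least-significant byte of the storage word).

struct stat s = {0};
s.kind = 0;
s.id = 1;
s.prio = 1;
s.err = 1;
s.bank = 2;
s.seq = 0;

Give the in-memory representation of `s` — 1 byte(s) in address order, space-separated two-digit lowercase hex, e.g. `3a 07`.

5c

[0+:2] kind=0 & 0x3 = 0x0; word=0x00
[2+:1] id=1 & 0x1 = 0x1; word=0x04
[3+:1] prio=1 & 0x1 = 0x1; word=0x0c
[4+:1] err=1 & 0x1 = 0x1; word=0x1c
[5+:2] bank=2 & 0x3 = 0x2; word=0x5c
[7+:1] seq=0 & 0x1 = 0x0; word=0x5c
word = 0x5c → little-endian bytes:
  [0]=0x5c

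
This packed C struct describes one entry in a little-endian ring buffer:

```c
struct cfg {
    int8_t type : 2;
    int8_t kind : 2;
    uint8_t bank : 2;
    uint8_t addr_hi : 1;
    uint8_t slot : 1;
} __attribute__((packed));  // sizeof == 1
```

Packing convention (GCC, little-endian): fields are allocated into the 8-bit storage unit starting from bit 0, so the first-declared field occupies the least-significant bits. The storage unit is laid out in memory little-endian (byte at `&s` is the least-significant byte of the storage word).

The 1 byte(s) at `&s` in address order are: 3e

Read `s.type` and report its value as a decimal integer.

[0]=0x3e (little-endian) → word 0x3e
type [0+:2] = (word>>0) & 0x3 = 2  ←
kind [2+:2] = (word>>2) & 0x3 = 3
bank [4+:2] = (word>>4) & 0x3 = 3
addr_hi [6+:1] = (word>>6) & 0x1 = 0
slot [7+:1] = (word>>7) & 0x1 = 0
type signed 2b, MSB=1: 2 - 4 = -2

-2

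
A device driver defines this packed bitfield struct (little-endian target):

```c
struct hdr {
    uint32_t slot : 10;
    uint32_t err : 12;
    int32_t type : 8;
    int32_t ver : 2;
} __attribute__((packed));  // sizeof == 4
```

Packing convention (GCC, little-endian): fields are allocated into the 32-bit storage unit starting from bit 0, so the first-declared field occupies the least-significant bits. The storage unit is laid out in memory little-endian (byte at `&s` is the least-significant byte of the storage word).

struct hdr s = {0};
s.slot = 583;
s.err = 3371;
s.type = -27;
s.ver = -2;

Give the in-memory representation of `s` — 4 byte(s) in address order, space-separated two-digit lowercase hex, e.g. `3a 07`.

slot:10 = 583 → 0x247 << 0 → word 0x00000247
err:12 = 3371 → 0xd2b << 10 → word 0x0034ae47
type:8 = -27 → 0xe5 << 22 → word 0x3974ae47
ver:2 = -2 → 0x2 << 30 → word 0xb974ae47
word = 0xb974ae47 → little-endian bytes:
  [0]=0x47  [1]=0xae  [2]=0x74  [3]=0xb9

47 ae 74 b9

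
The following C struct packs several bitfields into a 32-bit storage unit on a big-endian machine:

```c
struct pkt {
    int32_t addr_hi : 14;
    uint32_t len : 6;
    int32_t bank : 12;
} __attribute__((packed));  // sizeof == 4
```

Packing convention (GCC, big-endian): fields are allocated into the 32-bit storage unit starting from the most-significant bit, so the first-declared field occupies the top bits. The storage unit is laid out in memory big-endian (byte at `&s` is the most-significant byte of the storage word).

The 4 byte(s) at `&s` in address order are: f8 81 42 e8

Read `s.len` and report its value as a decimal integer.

[0]=0xf8 [1]=0x81 [2]=0x42 [3]=0xe8 (big-endian) → word 0xf88142e8
addr_hi [18+:14] = (word>>18) & 0x3fff = 15904
len [12+:6] = (word>>12) & 0x3f = 20  ←
bank [0+:12] = (word>>0) & 0xfff = 744

20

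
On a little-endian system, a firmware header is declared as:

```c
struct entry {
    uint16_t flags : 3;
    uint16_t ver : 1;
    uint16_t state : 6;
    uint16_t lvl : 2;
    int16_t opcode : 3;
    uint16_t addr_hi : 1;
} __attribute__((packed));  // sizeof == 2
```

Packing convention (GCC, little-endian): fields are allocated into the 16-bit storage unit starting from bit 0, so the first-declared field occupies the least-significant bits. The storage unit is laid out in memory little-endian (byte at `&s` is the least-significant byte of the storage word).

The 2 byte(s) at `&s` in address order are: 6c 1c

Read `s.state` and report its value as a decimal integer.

[0]=0x6c [1]=0x1c (little-endian) → word 0x1c6c
flags [0+:3] = (word>>0) & 0x7 = 4
ver [3+:1] = (word>>3) & 0x1 = 1
state [4+:6] = (word>>4) & 0x3f = 6  ←
lvl [10+:2] = (word>>10) & 0x3 = 3
opcode [12+:3] = (word>>12) & 0x7 = 1
addr_hi [15+:1] = (word>>15) & 0x1 = 0

6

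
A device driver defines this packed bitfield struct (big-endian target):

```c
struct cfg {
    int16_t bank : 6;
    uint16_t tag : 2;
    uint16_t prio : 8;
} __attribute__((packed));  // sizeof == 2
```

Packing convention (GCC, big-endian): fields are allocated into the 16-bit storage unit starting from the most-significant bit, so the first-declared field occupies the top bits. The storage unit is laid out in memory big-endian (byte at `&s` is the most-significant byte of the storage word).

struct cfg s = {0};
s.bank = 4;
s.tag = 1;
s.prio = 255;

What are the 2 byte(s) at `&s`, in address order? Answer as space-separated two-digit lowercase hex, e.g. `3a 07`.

bank:6 = 4 → 0x4 << 10 → word 0x1000
tag:2 = 1 → 0x1 << 8 → word 0x1100
prio:8 = 255 → 0xff << 0 → word 0x11ff
word = 0x11ff → big-endian bytes:
  [0]=0x11  [1]=0xff

11 ff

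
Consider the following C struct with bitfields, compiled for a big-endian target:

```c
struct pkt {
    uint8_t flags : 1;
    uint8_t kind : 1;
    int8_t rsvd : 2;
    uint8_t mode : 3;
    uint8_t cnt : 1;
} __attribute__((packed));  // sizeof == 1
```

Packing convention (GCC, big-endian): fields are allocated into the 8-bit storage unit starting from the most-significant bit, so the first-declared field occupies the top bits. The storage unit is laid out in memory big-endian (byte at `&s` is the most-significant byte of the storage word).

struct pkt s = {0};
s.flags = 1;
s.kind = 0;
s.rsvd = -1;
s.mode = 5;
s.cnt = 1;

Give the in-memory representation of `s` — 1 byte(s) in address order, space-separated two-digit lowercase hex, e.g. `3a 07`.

flags (1b) val=1 bits=0x1 at bit 7: 0x80
kind (1b) val=0 bits=0x0 at bit 6: 0x80
rsvd (2b) val=-1 bits=0x3 at bit 4: 0xb0
mode (3b) val=5 bits=0x5 at bit 1: 0xba
cnt (1b) val=1 bits=0x1 at bit 0: 0xbb
word = 0xbb → big-endian bytes:
  [0]=0xbb

bb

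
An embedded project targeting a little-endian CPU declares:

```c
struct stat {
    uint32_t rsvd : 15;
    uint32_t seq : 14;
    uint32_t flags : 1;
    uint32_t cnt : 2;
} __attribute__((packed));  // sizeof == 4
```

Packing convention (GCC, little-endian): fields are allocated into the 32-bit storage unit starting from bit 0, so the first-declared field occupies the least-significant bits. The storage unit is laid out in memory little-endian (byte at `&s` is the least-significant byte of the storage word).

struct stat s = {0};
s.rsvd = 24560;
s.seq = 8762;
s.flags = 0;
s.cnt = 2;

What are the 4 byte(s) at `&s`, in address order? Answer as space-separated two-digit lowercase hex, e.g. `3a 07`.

f0 5f 1d 91

rsvd:15 = 24560 → 0x5ff0 << 0 → word 0x00005ff0
seq:14 = 8762 → 0x223a << 15 → word 0x111d5ff0
flags:1 = 0 → 0x0 << 29 → word 0x111d5ff0
cnt:2 = 2 → 0x2 << 30 → word 0x911d5ff0
word = 0x911d5ff0 → little-endian bytes:
  [0]=0xf0  [1]=0x5f  [2]=0x1d  [3]=0x91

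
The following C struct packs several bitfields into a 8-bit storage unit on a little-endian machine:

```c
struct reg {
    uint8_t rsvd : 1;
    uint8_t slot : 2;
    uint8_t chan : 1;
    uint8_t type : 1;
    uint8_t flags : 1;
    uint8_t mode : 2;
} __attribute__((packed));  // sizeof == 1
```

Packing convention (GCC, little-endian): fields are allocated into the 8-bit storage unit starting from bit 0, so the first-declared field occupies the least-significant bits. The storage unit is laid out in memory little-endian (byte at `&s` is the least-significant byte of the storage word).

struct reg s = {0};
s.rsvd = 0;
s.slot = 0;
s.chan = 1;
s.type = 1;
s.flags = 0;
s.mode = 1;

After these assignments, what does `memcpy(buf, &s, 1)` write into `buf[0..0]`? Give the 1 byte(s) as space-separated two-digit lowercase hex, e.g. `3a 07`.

[0+:1] rsvd=0 & 0x1 = 0x0; word=0x00
[1+:2] slot=0 & 0x3 = 0x0; word=0x00
[3+:1] chan=1 & 0x1 = 0x1; word=0x08
[4+:1] type=1 & 0x1 = 0x1; word=0x18
[5+:1] flags=0 & 0x1 = 0x0; word=0x18
[6+:2] mode=1 & 0x3 = 0x1; word=0x58
word = 0x58 → little-endian bytes:
  [0]=0x58

58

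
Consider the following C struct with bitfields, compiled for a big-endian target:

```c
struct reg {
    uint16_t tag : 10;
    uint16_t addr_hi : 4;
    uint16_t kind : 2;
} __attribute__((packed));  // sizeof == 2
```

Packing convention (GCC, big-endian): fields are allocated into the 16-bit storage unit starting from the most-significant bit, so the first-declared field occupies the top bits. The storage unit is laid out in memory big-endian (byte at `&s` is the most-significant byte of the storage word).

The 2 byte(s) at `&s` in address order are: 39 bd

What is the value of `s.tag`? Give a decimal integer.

230

[0]=0x39 [1]=0xbd (big-endian) → word 0x39bd
tag:10 @ bit 6 → (0x39bd>>6)&0x3ff = 0xe6  ←
addr_hi:4 @ bit 2 → (0x39bd>>2)&0xf = 0xf
kind:2 @ bit 0 → (0x39bd>>0)&0x3 = 0x1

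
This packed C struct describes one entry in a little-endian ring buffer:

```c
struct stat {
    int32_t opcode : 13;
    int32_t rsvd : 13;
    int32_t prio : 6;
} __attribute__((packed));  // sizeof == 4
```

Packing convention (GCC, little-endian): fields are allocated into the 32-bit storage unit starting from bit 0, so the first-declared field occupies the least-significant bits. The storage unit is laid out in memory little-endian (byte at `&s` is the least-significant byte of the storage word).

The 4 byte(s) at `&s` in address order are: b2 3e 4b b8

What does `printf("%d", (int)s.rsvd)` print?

601

[0]=0xb2 [1]=0x3e [2]=0x4b [3]=0xb8 (little-endian) → word 0xb84b3eb2
opcode:13 @ bit 0 → (0xb84b3eb2>>0)&0x1fff = 0x1eb2
rsvd:13 @ bit 13 → (0xb84b3eb2>>13)&0x1fff = 0x259  ←
prio:6 @ bit 26 → (0xb84b3eb2>>26)&0x3f = 0x2e
rsvd signed 13b, MSB=0: value = 601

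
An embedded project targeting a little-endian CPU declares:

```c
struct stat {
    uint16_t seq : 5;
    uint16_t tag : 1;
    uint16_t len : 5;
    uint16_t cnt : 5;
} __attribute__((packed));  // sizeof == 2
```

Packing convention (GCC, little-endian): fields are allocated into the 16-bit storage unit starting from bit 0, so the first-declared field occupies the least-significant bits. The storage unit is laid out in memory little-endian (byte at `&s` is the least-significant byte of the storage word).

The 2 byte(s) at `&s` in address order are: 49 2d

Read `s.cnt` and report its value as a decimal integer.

[0]=0x49 [1]=0x2d (little-endian) → word 0x2d49
seq [0+:5] = (word>>0) & 0x1f = 9
tag [5+:1] = (word>>5) & 0x1 = 0
len [6+:5] = (word>>6) & 0x1f = 21
cnt [11+:5] = (word>>11) & 0x1f = 5  ←

5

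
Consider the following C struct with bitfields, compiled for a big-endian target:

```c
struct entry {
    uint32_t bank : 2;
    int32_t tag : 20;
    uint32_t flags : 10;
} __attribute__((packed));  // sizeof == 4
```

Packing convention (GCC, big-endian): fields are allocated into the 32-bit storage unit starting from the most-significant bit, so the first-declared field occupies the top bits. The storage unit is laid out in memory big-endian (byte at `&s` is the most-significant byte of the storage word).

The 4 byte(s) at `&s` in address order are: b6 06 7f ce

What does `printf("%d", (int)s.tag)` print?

-163425

[0]=0xb6 [1]=0x06 [2]=0x7f [3]=0xce (big-endian) → word 0xb6067fce
bank:2 @ bit 30 → (0xb6067fce>>30)&0x3 = 0x2
tag:20 @ bit 10 → (0xb6067fce>>10)&0xfffff = 0xd819f  ←
flags:10 @ bit 0 → (0xb6067fce>>0)&0x3ff = 0x3ce
tag signed 20b, MSB=1: 885151 - 1048576 = -163425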